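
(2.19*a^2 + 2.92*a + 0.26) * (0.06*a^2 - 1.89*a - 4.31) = 0.1314*a^4 - 3.9639*a^3 - 14.9421*a^2 - 13.0766*a - 1.1206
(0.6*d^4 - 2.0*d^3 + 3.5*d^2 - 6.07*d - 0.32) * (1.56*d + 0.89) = 0.936*d^5 - 2.586*d^4 + 3.68*d^3 - 6.3542*d^2 - 5.9015*d - 0.2848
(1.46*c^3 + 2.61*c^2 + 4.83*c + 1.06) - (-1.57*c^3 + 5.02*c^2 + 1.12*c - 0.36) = 3.03*c^3 - 2.41*c^2 + 3.71*c + 1.42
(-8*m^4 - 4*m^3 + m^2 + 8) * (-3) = 24*m^4 + 12*m^3 - 3*m^2 - 24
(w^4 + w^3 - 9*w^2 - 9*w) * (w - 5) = w^5 - 4*w^4 - 14*w^3 + 36*w^2 + 45*w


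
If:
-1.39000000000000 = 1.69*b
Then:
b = -0.82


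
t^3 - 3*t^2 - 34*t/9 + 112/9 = (t - 8/3)*(t - 7/3)*(t + 2)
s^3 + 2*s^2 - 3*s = s*(s - 1)*(s + 3)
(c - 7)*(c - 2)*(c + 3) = c^3 - 6*c^2 - 13*c + 42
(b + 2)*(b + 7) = b^2 + 9*b + 14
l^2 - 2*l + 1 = (l - 1)^2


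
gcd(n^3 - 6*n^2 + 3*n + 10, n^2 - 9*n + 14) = n - 2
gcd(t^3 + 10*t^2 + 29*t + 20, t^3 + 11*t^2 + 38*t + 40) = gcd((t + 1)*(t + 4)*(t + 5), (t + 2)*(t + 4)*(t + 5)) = t^2 + 9*t + 20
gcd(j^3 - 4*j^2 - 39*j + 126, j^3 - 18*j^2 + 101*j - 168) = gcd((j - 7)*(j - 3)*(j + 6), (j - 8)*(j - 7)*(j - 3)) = j^2 - 10*j + 21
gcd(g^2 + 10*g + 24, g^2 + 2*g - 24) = g + 6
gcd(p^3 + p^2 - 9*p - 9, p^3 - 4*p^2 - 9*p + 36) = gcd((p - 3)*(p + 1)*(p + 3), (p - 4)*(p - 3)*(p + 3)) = p^2 - 9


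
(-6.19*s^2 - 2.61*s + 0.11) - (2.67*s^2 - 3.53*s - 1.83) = -8.86*s^2 + 0.92*s + 1.94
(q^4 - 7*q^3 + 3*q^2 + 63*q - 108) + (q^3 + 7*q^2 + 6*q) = q^4 - 6*q^3 + 10*q^2 + 69*q - 108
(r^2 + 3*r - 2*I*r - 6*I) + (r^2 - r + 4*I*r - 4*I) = 2*r^2 + 2*r + 2*I*r - 10*I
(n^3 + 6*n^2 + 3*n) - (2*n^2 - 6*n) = n^3 + 4*n^2 + 9*n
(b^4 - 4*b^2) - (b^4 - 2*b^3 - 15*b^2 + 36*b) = 2*b^3 + 11*b^2 - 36*b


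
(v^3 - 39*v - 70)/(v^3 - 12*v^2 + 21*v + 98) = (v + 5)/(v - 7)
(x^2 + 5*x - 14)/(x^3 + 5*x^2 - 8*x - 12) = (x + 7)/(x^2 + 7*x + 6)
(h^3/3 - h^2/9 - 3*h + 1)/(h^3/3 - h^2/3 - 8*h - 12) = (h^2 - 10*h/3 + 1)/(h^2 - 4*h - 12)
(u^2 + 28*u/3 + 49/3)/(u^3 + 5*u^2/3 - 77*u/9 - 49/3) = 3*(u + 7)/(3*u^2 - 2*u - 21)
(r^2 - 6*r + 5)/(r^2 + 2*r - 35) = (r - 1)/(r + 7)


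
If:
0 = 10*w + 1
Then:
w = -1/10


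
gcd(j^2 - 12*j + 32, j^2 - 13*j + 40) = j - 8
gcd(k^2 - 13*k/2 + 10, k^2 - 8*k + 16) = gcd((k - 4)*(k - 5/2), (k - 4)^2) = k - 4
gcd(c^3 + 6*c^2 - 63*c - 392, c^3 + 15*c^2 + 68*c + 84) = c + 7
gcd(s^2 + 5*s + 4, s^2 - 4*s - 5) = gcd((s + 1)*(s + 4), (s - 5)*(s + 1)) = s + 1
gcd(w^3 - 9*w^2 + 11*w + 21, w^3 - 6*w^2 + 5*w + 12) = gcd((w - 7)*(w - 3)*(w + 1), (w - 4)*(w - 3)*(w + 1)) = w^2 - 2*w - 3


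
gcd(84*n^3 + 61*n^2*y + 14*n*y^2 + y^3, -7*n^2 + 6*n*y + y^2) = 7*n + y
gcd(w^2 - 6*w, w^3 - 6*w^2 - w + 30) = 1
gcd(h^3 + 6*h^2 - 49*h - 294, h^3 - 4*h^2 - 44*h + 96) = h + 6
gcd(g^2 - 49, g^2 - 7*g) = g - 7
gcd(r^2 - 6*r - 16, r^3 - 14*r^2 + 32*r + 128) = r^2 - 6*r - 16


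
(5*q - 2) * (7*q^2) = 35*q^3 - 14*q^2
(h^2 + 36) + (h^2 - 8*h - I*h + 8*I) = 2*h^2 - 8*h - I*h + 36 + 8*I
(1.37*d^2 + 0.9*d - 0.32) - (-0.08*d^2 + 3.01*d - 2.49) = 1.45*d^2 - 2.11*d + 2.17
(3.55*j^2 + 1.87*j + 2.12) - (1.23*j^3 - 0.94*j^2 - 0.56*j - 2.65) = -1.23*j^3 + 4.49*j^2 + 2.43*j + 4.77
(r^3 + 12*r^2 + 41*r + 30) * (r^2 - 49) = r^5 + 12*r^4 - 8*r^3 - 558*r^2 - 2009*r - 1470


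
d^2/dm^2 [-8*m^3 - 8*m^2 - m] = -48*m - 16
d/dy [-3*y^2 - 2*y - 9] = -6*y - 2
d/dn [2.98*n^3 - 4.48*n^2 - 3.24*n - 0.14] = 8.94*n^2 - 8.96*n - 3.24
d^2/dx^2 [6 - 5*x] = 0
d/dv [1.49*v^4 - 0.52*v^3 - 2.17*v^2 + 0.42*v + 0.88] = 5.96*v^3 - 1.56*v^2 - 4.34*v + 0.42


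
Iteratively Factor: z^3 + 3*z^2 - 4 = (z + 2)*(z^2 + z - 2) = (z + 2)^2*(z - 1)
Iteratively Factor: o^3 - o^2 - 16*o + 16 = (o + 4)*(o^2 - 5*o + 4) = (o - 1)*(o + 4)*(o - 4)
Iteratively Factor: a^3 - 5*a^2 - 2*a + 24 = (a - 4)*(a^2 - a - 6) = (a - 4)*(a - 3)*(a + 2)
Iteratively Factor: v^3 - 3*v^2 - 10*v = (v + 2)*(v^2 - 5*v) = v*(v + 2)*(v - 5)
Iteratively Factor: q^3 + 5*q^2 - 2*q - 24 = (q - 2)*(q^2 + 7*q + 12) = (q - 2)*(q + 3)*(q + 4)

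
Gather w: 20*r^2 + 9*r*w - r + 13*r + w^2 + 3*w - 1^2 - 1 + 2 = 20*r^2 + 12*r + w^2 + w*(9*r + 3)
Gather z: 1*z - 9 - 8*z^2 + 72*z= -8*z^2 + 73*z - 9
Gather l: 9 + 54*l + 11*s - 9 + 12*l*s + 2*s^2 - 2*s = l*(12*s + 54) + 2*s^2 + 9*s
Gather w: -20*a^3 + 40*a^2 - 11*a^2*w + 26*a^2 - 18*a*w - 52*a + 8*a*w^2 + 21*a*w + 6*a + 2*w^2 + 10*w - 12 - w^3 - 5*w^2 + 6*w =-20*a^3 + 66*a^2 - 46*a - w^3 + w^2*(8*a - 3) + w*(-11*a^2 + 3*a + 16) - 12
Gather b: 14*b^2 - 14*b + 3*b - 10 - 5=14*b^2 - 11*b - 15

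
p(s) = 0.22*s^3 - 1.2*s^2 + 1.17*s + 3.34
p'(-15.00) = 185.67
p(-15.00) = -1026.71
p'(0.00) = 1.17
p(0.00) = 3.34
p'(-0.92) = 3.94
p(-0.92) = 1.08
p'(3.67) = 1.25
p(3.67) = 2.35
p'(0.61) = -0.05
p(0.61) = 3.66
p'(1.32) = -0.85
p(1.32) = 3.30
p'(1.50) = -0.94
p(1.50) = 3.14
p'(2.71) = -0.49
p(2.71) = 2.08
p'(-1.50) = 6.26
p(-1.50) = -1.86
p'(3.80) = 1.58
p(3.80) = 2.53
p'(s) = 0.66*s^2 - 2.4*s + 1.17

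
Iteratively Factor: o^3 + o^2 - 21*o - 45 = (o - 5)*(o^2 + 6*o + 9) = (o - 5)*(o + 3)*(o + 3)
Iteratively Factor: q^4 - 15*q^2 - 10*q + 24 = (q + 3)*(q^3 - 3*q^2 - 6*q + 8) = (q - 1)*(q + 3)*(q^2 - 2*q - 8) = (q - 4)*(q - 1)*(q + 3)*(q + 2)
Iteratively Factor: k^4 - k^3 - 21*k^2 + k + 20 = (k + 1)*(k^3 - 2*k^2 - 19*k + 20) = (k - 1)*(k + 1)*(k^2 - k - 20) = (k - 1)*(k + 1)*(k + 4)*(k - 5)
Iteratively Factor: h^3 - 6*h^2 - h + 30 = (h - 5)*(h^2 - h - 6) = (h - 5)*(h + 2)*(h - 3)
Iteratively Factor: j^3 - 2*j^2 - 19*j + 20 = (j - 1)*(j^2 - j - 20) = (j - 5)*(j - 1)*(j + 4)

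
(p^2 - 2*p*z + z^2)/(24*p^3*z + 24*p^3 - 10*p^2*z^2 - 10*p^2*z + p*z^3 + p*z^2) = (p^2 - 2*p*z + z^2)/(p*(24*p^2*z + 24*p^2 - 10*p*z^2 - 10*p*z + z^3 + z^2))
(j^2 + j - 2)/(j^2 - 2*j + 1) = (j + 2)/(j - 1)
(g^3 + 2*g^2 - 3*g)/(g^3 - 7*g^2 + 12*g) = (g^2 + 2*g - 3)/(g^2 - 7*g + 12)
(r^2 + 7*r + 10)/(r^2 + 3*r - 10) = (r + 2)/(r - 2)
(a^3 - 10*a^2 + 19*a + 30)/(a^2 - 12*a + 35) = (a^2 - 5*a - 6)/(a - 7)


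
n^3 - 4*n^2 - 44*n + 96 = (n - 8)*(n - 2)*(n + 6)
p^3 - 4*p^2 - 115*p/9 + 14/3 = (p - 6)*(p - 1/3)*(p + 7/3)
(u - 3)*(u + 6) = u^2 + 3*u - 18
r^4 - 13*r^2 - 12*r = r*(r - 4)*(r + 1)*(r + 3)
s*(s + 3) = s^2 + 3*s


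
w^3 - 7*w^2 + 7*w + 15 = (w - 5)*(w - 3)*(w + 1)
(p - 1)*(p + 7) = p^2 + 6*p - 7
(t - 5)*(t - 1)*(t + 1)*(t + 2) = t^4 - 3*t^3 - 11*t^2 + 3*t + 10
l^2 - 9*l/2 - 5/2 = (l - 5)*(l + 1/2)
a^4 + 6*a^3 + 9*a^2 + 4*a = a*(a + 1)^2*(a + 4)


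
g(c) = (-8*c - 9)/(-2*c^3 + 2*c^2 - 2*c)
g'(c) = (-8*c - 9)*(6*c^2 - 4*c + 2)/(-2*c^3 + 2*c^2 - 2*c)^2 - 8/(-2*c^3 + 2*c^2 - 2*c) = (8*c*(c^2 - c + 1) - (8*c + 9)*(3*c^2 - 2*c + 1))/(2*c^2*(c^2 - c + 1)^2)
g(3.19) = 0.68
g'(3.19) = -0.51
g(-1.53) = 0.22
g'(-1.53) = -0.21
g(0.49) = 17.58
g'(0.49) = -24.52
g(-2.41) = 0.23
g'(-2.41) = 0.06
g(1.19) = 6.35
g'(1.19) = -9.73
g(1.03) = 8.12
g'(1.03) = -12.46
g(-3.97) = 0.14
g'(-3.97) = 0.05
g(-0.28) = -8.89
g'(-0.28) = -52.46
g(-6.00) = 0.08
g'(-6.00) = 0.02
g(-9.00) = 0.04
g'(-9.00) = 0.01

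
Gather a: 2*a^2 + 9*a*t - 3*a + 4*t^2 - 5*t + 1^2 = 2*a^2 + a*(9*t - 3) + 4*t^2 - 5*t + 1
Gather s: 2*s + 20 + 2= 2*s + 22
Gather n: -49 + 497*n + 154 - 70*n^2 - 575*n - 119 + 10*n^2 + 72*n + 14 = -60*n^2 - 6*n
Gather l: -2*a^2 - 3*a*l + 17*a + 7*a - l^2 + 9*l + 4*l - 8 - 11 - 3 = -2*a^2 + 24*a - l^2 + l*(13 - 3*a) - 22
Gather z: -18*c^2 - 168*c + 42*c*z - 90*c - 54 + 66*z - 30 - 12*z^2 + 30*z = -18*c^2 - 258*c - 12*z^2 + z*(42*c + 96) - 84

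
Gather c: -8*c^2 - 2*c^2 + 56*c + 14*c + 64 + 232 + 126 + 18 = -10*c^2 + 70*c + 440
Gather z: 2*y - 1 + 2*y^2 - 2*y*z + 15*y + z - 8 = 2*y^2 + 17*y + z*(1 - 2*y) - 9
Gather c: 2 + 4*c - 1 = 4*c + 1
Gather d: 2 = 2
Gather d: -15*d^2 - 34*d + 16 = -15*d^2 - 34*d + 16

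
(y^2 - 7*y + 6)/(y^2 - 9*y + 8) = (y - 6)/(y - 8)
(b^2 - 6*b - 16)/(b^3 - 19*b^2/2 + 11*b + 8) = 2*(b + 2)/(2*b^2 - 3*b - 2)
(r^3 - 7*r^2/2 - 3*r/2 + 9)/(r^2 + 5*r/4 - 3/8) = 4*(r^2 - 5*r + 6)/(4*r - 1)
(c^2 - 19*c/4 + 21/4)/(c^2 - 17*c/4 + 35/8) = 2*(c - 3)/(2*c - 5)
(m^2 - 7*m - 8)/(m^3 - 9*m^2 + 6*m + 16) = 1/(m - 2)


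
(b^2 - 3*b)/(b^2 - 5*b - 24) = b*(3 - b)/(-b^2 + 5*b + 24)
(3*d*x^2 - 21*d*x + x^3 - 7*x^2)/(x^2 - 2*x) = (3*d*x - 21*d + x^2 - 7*x)/(x - 2)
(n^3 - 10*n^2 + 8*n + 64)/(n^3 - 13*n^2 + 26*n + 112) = (n - 4)/(n - 7)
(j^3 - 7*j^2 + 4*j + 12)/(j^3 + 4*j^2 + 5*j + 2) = (j^2 - 8*j + 12)/(j^2 + 3*j + 2)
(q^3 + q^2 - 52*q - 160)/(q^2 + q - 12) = (q^2 - 3*q - 40)/(q - 3)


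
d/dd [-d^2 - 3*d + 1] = -2*d - 3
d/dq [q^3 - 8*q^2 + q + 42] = 3*q^2 - 16*q + 1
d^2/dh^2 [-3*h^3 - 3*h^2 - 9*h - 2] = -18*h - 6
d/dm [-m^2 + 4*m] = 4 - 2*m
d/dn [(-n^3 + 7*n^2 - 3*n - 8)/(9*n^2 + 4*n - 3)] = (-9*n^4 - 8*n^3 + 64*n^2 + 102*n + 41)/(81*n^4 + 72*n^3 - 38*n^2 - 24*n + 9)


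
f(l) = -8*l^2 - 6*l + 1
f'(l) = -16*l - 6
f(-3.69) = -85.79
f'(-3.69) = 53.04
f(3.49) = -117.38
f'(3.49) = -61.84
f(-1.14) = -2.56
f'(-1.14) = 12.24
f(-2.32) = -28.14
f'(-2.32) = 31.12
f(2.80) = -78.52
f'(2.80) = -50.80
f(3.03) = -90.63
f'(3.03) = -54.48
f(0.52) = -4.28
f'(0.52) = -14.32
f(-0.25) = 2.00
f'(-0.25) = -2.00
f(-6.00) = -251.00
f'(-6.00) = 90.00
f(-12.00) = -1079.00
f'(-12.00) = 186.00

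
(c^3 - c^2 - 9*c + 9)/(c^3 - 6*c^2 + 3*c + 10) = (c^3 - c^2 - 9*c + 9)/(c^3 - 6*c^2 + 3*c + 10)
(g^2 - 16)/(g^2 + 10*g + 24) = (g - 4)/(g + 6)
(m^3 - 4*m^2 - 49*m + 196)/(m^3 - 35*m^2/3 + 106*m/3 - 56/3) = 3*(m + 7)/(3*m - 2)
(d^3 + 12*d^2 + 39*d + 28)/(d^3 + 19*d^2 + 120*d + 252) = (d^2 + 5*d + 4)/(d^2 + 12*d + 36)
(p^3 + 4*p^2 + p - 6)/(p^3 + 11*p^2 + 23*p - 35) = (p^2 + 5*p + 6)/(p^2 + 12*p + 35)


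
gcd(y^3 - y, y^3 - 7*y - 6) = y + 1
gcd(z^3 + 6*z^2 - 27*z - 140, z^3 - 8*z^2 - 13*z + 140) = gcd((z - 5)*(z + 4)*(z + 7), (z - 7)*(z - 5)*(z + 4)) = z^2 - z - 20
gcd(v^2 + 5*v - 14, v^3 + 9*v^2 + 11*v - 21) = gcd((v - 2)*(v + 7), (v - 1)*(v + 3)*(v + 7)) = v + 7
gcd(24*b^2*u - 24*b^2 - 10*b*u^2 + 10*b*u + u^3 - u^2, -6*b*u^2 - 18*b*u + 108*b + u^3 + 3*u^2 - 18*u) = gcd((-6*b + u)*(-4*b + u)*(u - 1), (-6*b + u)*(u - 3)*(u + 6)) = -6*b + u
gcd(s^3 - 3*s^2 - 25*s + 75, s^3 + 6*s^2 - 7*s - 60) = s^2 + 2*s - 15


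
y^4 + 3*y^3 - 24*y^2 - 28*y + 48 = (y - 4)*(y - 1)*(y + 2)*(y + 6)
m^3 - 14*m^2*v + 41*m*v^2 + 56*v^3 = (m - 8*v)*(m - 7*v)*(m + v)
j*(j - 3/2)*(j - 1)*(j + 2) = j^4 - j^3/2 - 7*j^2/2 + 3*j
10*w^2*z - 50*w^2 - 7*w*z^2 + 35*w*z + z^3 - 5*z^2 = (-5*w + z)*(-2*w + z)*(z - 5)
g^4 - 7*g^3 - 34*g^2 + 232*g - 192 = (g - 8)*(g - 4)*(g - 1)*(g + 6)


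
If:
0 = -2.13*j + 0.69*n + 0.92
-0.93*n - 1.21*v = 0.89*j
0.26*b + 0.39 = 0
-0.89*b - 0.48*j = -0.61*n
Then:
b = -1.50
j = -0.37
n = -2.48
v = 2.18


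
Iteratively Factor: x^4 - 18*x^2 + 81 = (x + 3)*(x^3 - 3*x^2 - 9*x + 27) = (x - 3)*(x + 3)*(x^2 - 9) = (x - 3)^2*(x + 3)*(x + 3)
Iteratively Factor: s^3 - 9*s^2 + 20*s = (s - 5)*(s^2 - 4*s) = (s - 5)*(s - 4)*(s)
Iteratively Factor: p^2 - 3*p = (p - 3)*(p)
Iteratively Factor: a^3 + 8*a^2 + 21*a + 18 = (a + 3)*(a^2 + 5*a + 6) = (a + 2)*(a + 3)*(a + 3)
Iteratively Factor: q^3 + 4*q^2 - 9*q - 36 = (q + 3)*(q^2 + q - 12) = (q - 3)*(q + 3)*(q + 4)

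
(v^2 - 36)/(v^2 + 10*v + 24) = (v - 6)/(v + 4)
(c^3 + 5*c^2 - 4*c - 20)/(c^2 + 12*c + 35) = (c^2 - 4)/(c + 7)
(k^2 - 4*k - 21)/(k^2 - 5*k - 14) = (k + 3)/(k + 2)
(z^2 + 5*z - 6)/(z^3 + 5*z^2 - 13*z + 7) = (z + 6)/(z^2 + 6*z - 7)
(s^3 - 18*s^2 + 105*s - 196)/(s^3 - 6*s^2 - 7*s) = (s^2 - 11*s + 28)/(s*(s + 1))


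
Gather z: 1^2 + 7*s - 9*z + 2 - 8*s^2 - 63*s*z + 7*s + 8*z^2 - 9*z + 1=-8*s^2 + 14*s + 8*z^2 + z*(-63*s - 18) + 4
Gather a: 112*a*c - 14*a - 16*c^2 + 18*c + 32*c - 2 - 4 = a*(112*c - 14) - 16*c^2 + 50*c - 6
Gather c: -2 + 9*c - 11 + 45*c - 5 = 54*c - 18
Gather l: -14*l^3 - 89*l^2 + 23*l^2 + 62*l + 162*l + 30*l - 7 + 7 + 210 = -14*l^3 - 66*l^2 + 254*l + 210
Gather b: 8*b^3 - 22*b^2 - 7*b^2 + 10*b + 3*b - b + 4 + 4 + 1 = 8*b^3 - 29*b^2 + 12*b + 9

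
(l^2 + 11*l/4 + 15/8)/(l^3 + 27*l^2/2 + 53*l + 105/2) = (l + 5/4)/(l^2 + 12*l + 35)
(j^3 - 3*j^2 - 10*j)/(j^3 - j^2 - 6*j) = (j - 5)/(j - 3)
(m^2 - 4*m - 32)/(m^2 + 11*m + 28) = (m - 8)/(m + 7)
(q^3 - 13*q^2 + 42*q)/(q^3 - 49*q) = (q - 6)/(q + 7)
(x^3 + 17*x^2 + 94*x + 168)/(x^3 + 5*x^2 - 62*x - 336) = (x + 4)/(x - 8)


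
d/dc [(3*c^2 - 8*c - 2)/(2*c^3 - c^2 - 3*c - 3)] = (-6*c^4 + 32*c^3 - 5*c^2 - 22*c + 18)/(4*c^6 - 4*c^5 - 11*c^4 - 6*c^3 + 15*c^2 + 18*c + 9)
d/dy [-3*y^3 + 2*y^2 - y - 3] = -9*y^2 + 4*y - 1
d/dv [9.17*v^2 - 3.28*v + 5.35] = 18.34*v - 3.28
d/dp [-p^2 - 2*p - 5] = -2*p - 2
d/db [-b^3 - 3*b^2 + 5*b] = -3*b^2 - 6*b + 5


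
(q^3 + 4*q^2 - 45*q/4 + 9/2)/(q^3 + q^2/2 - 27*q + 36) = (q - 1/2)/(q - 4)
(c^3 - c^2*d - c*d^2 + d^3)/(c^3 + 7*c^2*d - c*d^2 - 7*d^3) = (c - d)/(c + 7*d)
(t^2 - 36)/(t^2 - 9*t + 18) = (t + 6)/(t - 3)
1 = 1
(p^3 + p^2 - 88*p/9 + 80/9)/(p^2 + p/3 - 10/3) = (3*p^2 + 8*p - 16)/(3*(p + 2))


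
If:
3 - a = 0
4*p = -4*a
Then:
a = 3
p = -3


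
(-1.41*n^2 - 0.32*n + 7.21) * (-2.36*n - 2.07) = 3.3276*n^3 + 3.6739*n^2 - 16.3532*n - 14.9247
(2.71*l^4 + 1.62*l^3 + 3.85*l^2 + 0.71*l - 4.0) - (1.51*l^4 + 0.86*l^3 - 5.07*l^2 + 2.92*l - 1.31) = 1.2*l^4 + 0.76*l^3 + 8.92*l^2 - 2.21*l - 2.69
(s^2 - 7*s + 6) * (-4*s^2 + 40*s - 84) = -4*s^4 + 68*s^3 - 388*s^2 + 828*s - 504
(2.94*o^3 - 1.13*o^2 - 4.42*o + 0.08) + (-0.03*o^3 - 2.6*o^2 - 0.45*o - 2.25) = 2.91*o^3 - 3.73*o^2 - 4.87*o - 2.17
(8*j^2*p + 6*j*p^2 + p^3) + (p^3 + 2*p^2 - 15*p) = 8*j^2*p + 6*j*p^2 + 2*p^3 + 2*p^2 - 15*p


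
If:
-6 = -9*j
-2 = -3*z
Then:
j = 2/3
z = 2/3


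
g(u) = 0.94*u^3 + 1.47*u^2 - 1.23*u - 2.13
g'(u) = 2.82*u^2 + 2.94*u - 1.23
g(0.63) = -2.09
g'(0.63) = 1.74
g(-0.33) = -1.60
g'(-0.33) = -1.89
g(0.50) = -2.26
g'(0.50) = 0.94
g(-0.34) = -1.58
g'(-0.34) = -1.90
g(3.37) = 46.40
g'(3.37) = 40.70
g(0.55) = -2.21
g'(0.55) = 1.24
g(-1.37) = -0.10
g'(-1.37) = 0.04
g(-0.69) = -0.89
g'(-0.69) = -1.92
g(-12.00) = -1400.01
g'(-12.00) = 369.57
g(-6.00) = -144.87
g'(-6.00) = 82.65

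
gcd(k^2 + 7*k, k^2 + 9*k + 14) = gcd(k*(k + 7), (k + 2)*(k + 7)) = k + 7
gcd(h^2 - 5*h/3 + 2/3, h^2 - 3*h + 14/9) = h - 2/3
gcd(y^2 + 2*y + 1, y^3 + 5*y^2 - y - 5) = y + 1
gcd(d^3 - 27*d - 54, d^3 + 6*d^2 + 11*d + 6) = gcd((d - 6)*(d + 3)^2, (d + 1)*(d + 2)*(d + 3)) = d + 3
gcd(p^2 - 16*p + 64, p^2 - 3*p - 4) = 1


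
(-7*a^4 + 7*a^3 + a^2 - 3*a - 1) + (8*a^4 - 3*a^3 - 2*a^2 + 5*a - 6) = a^4 + 4*a^3 - a^2 + 2*a - 7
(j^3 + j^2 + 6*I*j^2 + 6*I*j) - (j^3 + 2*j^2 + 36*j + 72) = -j^2 + 6*I*j^2 - 36*j + 6*I*j - 72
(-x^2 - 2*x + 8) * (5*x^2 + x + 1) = -5*x^4 - 11*x^3 + 37*x^2 + 6*x + 8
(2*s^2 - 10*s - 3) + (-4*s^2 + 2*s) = -2*s^2 - 8*s - 3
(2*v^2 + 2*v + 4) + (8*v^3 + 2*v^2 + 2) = 8*v^3 + 4*v^2 + 2*v + 6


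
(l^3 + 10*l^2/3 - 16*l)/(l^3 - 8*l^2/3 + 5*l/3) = (3*l^2 + 10*l - 48)/(3*l^2 - 8*l + 5)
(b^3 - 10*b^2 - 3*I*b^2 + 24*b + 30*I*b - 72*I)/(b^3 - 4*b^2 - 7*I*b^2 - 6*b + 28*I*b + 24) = (b^2 - 3*b*(2 + I) + 18*I)/(b^2 - 7*I*b - 6)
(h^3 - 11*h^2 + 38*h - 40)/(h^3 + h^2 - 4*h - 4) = (h^2 - 9*h + 20)/(h^2 + 3*h + 2)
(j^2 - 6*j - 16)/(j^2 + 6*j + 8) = (j - 8)/(j + 4)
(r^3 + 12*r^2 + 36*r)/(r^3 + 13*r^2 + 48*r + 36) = r/(r + 1)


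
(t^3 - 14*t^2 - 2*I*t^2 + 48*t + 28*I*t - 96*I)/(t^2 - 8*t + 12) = (t^2 - 2*t*(4 + I) + 16*I)/(t - 2)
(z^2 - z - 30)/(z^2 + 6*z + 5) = (z - 6)/(z + 1)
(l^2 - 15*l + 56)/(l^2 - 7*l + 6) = (l^2 - 15*l + 56)/(l^2 - 7*l + 6)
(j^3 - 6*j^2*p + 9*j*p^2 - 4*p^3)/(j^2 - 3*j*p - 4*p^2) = (j^2 - 2*j*p + p^2)/(j + p)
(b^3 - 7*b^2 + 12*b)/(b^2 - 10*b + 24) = b*(b - 3)/(b - 6)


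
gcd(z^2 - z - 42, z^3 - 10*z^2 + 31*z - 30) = 1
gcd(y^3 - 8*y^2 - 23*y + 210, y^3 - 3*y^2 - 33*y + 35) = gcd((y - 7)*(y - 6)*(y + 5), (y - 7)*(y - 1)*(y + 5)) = y^2 - 2*y - 35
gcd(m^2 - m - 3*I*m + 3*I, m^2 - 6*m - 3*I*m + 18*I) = m - 3*I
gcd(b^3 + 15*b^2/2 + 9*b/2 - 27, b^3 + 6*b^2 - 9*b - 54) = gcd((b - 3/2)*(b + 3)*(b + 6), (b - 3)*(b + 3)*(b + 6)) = b^2 + 9*b + 18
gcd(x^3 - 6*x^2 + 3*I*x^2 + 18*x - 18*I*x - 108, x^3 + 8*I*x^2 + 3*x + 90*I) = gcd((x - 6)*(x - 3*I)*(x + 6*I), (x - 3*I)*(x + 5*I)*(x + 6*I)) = x^2 + 3*I*x + 18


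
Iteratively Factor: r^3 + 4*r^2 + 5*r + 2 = (r + 2)*(r^2 + 2*r + 1) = (r + 1)*(r + 2)*(r + 1)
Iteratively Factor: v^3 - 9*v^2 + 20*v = (v)*(v^2 - 9*v + 20) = v*(v - 5)*(v - 4)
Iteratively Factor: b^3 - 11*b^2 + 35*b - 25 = (b - 5)*(b^2 - 6*b + 5) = (b - 5)^2*(b - 1)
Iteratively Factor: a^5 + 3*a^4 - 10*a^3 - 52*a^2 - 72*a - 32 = (a - 4)*(a^4 + 7*a^3 + 18*a^2 + 20*a + 8) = (a - 4)*(a + 2)*(a^3 + 5*a^2 + 8*a + 4) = (a - 4)*(a + 2)^2*(a^2 + 3*a + 2) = (a - 4)*(a + 1)*(a + 2)^2*(a + 2)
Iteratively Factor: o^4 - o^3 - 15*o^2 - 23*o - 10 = (o + 2)*(o^3 - 3*o^2 - 9*o - 5) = (o - 5)*(o + 2)*(o^2 + 2*o + 1) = (o - 5)*(o + 1)*(o + 2)*(o + 1)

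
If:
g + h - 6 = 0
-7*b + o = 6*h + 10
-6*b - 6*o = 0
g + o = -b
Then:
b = -23/4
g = 0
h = 6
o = 23/4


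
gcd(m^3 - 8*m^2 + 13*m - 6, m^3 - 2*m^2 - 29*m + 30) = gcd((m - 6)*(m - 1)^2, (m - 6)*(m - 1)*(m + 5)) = m^2 - 7*m + 6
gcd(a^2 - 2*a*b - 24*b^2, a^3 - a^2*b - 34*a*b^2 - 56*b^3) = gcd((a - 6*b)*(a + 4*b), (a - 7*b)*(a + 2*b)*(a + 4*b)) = a + 4*b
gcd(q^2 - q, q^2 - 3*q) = q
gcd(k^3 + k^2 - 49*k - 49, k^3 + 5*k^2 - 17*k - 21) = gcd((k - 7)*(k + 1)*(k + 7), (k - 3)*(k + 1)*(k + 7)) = k^2 + 8*k + 7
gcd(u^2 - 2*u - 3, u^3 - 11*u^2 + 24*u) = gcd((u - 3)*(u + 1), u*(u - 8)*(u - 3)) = u - 3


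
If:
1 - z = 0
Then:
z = 1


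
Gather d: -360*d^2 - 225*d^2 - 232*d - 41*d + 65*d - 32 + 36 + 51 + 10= -585*d^2 - 208*d + 65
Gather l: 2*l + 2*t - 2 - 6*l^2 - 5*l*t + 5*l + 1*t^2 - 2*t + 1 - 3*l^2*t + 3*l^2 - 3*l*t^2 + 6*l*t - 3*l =l^2*(-3*t - 3) + l*(-3*t^2 + t + 4) + t^2 - 1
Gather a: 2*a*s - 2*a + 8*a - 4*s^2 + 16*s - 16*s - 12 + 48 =a*(2*s + 6) - 4*s^2 + 36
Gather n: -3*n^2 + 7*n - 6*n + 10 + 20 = -3*n^2 + n + 30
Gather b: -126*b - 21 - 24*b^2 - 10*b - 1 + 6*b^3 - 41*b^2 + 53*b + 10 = 6*b^3 - 65*b^2 - 83*b - 12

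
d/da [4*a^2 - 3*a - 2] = 8*a - 3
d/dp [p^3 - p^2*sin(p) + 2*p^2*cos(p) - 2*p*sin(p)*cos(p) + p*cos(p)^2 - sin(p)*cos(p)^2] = -2*p^2*sin(p) - p^2*cos(p) + 3*p^2 - 2*p*sin(p) - p*sin(2*p) + 4*p*cos(p) - 2*p*cos(2*p) - sin(2*p) - cos(p)/4 + cos(2*p)/2 - 3*cos(3*p)/4 + 1/2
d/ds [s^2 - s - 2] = 2*s - 1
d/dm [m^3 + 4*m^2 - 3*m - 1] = 3*m^2 + 8*m - 3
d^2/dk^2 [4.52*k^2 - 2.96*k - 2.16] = 9.04000000000000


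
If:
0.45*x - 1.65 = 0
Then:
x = 3.67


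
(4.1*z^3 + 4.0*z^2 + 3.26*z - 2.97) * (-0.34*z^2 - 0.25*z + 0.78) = -1.394*z^5 - 2.385*z^4 + 1.0896*z^3 + 3.3148*z^2 + 3.2853*z - 2.3166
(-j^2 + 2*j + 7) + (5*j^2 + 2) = 4*j^2 + 2*j + 9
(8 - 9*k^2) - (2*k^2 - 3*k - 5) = -11*k^2 + 3*k + 13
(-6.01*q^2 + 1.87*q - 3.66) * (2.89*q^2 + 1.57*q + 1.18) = -17.3689*q^4 - 4.0314*q^3 - 14.7333*q^2 - 3.5396*q - 4.3188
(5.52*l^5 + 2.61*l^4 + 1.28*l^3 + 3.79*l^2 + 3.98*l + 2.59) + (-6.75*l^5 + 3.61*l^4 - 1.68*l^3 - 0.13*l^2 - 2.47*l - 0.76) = -1.23*l^5 + 6.22*l^4 - 0.4*l^3 + 3.66*l^2 + 1.51*l + 1.83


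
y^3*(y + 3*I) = y^4 + 3*I*y^3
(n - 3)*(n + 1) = n^2 - 2*n - 3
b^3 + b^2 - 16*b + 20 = (b - 2)^2*(b + 5)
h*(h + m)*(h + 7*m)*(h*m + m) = h^4*m + 8*h^3*m^2 + h^3*m + 7*h^2*m^3 + 8*h^2*m^2 + 7*h*m^3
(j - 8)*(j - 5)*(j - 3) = j^3 - 16*j^2 + 79*j - 120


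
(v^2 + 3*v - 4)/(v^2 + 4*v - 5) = (v + 4)/(v + 5)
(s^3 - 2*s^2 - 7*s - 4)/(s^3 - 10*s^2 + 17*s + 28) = (s + 1)/(s - 7)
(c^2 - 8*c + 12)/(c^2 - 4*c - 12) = (c - 2)/(c + 2)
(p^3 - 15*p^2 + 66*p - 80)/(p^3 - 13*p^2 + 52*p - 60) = (p - 8)/(p - 6)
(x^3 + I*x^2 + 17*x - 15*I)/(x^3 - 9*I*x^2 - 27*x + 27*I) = (x^2 + 4*I*x + 5)/(x^2 - 6*I*x - 9)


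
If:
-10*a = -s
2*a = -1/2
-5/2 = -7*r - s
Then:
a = -1/4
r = 5/7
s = -5/2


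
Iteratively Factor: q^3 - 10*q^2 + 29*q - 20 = (q - 5)*(q^2 - 5*q + 4) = (q - 5)*(q - 4)*(q - 1)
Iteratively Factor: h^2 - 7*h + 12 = (h - 4)*(h - 3)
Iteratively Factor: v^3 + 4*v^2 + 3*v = (v)*(v^2 + 4*v + 3) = v*(v + 1)*(v + 3)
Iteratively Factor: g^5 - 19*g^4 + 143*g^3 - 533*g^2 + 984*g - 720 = (g - 3)*(g^4 - 16*g^3 + 95*g^2 - 248*g + 240) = (g - 5)*(g - 3)*(g^3 - 11*g^2 + 40*g - 48) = (g - 5)*(g - 3)^2*(g^2 - 8*g + 16) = (g - 5)*(g - 4)*(g - 3)^2*(g - 4)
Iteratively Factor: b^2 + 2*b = (b)*(b + 2)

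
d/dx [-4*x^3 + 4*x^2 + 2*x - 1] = -12*x^2 + 8*x + 2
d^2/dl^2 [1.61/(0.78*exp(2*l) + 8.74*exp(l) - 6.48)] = (1.61*(1.56*exp(l) + 8.74)*(3.12*exp(l) + 17.48)*exp(l) - (5.0232*exp(l) + 14.0714)*(0.78*exp(2*l) + 8.74*exp(l) - 6.48))*exp(l)/(0.78*exp(2*l) + 8.74*exp(l) - 6.48)^3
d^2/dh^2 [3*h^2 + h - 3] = 6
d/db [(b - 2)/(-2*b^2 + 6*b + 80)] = (-b^2 + 3*b + (b - 2)*(2*b - 3) + 40)/(2*(-b^2 + 3*b + 40)^2)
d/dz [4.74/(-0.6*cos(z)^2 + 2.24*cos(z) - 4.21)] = (10.6176 - 5.688*cos(z))*sin(z)/(0.6*cos(z)^2 - 2.24*cos(z) + 4.21)^2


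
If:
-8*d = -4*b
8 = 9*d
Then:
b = 16/9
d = 8/9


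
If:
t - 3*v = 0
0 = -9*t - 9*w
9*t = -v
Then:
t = 0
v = 0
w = 0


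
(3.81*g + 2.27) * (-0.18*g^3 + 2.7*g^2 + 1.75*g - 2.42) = -0.6858*g^4 + 9.8784*g^3 + 12.7965*g^2 - 5.2477*g - 5.4934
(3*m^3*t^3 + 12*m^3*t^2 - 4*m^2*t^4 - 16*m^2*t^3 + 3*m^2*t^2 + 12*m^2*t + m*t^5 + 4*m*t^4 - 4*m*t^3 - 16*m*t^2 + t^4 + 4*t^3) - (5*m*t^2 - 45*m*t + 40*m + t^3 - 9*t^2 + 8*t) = 3*m^3*t^3 + 12*m^3*t^2 - 4*m^2*t^4 - 16*m^2*t^3 + 3*m^2*t^2 + 12*m^2*t + m*t^5 + 4*m*t^4 - 4*m*t^3 - 21*m*t^2 + 45*m*t - 40*m + t^4 + 3*t^3 + 9*t^2 - 8*t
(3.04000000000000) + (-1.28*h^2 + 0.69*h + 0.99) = -1.28*h^2 + 0.69*h + 4.03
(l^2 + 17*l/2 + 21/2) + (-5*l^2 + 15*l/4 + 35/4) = -4*l^2 + 49*l/4 + 77/4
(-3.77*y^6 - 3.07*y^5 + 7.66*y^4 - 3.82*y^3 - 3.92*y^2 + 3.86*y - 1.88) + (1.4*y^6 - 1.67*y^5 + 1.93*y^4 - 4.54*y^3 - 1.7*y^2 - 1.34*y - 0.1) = -2.37*y^6 - 4.74*y^5 + 9.59*y^4 - 8.36*y^3 - 5.62*y^2 + 2.52*y - 1.98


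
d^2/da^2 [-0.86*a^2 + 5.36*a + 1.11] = -1.72000000000000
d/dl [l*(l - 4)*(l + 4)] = 3*l^2 - 16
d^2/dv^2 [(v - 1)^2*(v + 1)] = 6*v - 2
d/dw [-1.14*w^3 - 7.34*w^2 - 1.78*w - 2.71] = -3.42*w^2 - 14.68*w - 1.78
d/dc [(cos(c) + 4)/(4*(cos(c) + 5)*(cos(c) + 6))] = (cos(c)^2 + 8*cos(c) + 14)*sin(c)/(4*(cos(c) + 5)^2*(cos(c) + 6)^2)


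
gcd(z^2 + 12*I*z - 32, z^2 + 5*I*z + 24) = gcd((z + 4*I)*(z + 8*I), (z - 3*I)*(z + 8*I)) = z + 8*I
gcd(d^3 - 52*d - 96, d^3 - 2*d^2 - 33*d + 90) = d + 6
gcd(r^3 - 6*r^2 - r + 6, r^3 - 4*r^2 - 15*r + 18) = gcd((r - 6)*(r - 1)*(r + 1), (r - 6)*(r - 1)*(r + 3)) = r^2 - 7*r + 6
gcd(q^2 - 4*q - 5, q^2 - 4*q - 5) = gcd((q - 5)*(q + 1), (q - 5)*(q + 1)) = q^2 - 4*q - 5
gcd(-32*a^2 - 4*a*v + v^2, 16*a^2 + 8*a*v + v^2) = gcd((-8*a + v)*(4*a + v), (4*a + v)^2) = 4*a + v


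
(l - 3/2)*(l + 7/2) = l^2 + 2*l - 21/4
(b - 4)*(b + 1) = b^2 - 3*b - 4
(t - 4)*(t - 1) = t^2 - 5*t + 4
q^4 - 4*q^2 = q^2*(q - 2)*(q + 2)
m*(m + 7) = m^2 + 7*m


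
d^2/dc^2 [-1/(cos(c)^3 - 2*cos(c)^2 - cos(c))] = ((sin(c)^2 + 2*cos(c))*(cos(c) + 16*cos(2*c) - 9*cos(3*c))*cos(c)/4 + 2*(-3*cos(c)^2 + 4*cos(c) + 1)^2*sin(c)^2)/((sin(c)^2 + 2*cos(c))^3*cos(c)^3)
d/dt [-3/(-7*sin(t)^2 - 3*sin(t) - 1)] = -3*(14*sin(t) + 3)*cos(t)/(7*sin(t)^2 + 3*sin(t) + 1)^2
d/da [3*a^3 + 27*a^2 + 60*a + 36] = 9*a^2 + 54*a + 60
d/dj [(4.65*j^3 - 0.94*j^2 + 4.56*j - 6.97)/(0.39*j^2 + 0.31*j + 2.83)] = (1.8135*j^4 + 2.883*j^3 + 37.4087*j^2 + 0.1162*j + 15.0655)/(0.1521*j^4 + 0.2418*j^3 + 2.3035*j^2 + 1.7546*j + 8.0089)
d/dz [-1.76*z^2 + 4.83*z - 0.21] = 4.83 - 3.52*z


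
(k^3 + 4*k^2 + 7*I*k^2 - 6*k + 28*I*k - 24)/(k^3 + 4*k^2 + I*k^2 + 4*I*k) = (k + 6*I)/k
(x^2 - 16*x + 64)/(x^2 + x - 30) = (x^2 - 16*x + 64)/(x^2 + x - 30)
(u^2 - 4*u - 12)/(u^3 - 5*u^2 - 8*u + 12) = 1/(u - 1)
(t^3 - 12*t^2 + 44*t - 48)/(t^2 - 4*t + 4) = (t^2 - 10*t + 24)/(t - 2)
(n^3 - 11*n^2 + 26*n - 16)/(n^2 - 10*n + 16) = n - 1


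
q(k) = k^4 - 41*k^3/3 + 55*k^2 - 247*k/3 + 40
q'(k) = 4*k^3 - 41*k^2 + 110*k - 247/3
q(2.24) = 3.11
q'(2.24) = 3.30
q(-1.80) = 456.60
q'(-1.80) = -436.50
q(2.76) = 2.42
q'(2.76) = -6.96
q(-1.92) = 511.15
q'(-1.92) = -472.99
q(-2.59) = 904.63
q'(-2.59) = -711.76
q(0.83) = 2.21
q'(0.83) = -16.99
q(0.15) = 28.84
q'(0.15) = -66.74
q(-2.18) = 645.04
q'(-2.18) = -558.42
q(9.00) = 352.00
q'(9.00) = 502.67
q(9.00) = 352.00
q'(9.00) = 502.67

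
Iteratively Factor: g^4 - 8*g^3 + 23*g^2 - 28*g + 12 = (g - 3)*(g^3 - 5*g^2 + 8*g - 4) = (g - 3)*(g - 1)*(g^2 - 4*g + 4) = (g - 3)*(g - 2)*(g - 1)*(g - 2)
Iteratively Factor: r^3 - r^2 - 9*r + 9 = (r - 1)*(r^2 - 9) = (r - 3)*(r - 1)*(r + 3)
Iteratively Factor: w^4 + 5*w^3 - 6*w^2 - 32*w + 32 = (w + 4)*(w^3 + w^2 - 10*w + 8) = (w - 2)*(w + 4)*(w^2 + 3*w - 4) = (w - 2)*(w + 4)^2*(w - 1)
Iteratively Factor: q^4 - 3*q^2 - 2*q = (q + 1)*(q^3 - q^2 - 2*q) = (q + 1)^2*(q^2 - 2*q) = q*(q + 1)^2*(q - 2)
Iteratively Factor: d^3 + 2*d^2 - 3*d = (d - 1)*(d^2 + 3*d) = (d - 1)*(d + 3)*(d)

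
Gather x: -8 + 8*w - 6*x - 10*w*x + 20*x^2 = 8*w + 20*x^2 + x*(-10*w - 6) - 8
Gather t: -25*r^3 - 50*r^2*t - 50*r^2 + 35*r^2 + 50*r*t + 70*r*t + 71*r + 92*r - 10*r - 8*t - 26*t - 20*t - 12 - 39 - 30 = -25*r^3 - 15*r^2 + 153*r + t*(-50*r^2 + 120*r - 54) - 81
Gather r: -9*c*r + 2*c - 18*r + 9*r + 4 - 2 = 2*c + r*(-9*c - 9) + 2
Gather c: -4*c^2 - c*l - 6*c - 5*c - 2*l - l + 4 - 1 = -4*c^2 + c*(-l - 11) - 3*l + 3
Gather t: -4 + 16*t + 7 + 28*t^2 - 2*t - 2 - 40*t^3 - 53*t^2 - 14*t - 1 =-40*t^3 - 25*t^2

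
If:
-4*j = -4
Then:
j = 1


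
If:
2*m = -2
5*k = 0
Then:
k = 0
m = -1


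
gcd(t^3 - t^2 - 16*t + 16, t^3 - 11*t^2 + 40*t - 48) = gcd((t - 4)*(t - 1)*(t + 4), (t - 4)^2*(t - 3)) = t - 4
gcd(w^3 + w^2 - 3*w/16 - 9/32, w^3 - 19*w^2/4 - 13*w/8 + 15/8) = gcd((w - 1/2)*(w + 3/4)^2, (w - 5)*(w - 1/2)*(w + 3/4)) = w^2 + w/4 - 3/8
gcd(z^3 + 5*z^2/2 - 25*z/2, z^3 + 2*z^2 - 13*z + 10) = z + 5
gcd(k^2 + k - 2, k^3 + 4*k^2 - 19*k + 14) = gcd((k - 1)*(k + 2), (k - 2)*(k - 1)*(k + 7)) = k - 1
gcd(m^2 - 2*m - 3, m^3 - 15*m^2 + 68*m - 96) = m - 3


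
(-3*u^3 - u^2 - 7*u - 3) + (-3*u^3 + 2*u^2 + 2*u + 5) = -6*u^3 + u^2 - 5*u + 2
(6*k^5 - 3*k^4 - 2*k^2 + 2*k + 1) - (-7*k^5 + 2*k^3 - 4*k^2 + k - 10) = 13*k^5 - 3*k^4 - 2*k^3 + 2*k^2 + k + 11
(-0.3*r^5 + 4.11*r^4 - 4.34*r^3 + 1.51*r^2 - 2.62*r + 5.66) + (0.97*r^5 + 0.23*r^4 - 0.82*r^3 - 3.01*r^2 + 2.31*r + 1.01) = 0.67*r^5 + 4.34*r^4 - 5.16*r^3 - 1.5*r^2 - 0.31*r + 6.67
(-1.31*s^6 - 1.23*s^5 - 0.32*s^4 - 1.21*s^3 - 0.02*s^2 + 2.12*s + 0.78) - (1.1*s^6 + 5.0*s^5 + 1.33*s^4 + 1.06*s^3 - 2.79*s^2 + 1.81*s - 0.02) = -2.41*s^6 - 6.23*s^5 - 1.65*s^4 - 2.27*s^3 + 2.77*s^2 + 0.31*s + 0.8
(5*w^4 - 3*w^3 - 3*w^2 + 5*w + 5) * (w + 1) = 5*w^5 + 2*w^4 - 6*w^3 + 2*w^2 + 10*w + 5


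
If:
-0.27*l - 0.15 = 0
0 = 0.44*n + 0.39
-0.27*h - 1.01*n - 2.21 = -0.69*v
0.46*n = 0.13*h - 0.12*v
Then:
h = -2.16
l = -0.56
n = -0.89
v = 1.06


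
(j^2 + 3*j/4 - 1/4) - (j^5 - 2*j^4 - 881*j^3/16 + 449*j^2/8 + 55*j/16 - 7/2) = -j^5 + 2*j^4 + 881*j^3/16 - 441*j^2/8 - 43*j/16 + 13/4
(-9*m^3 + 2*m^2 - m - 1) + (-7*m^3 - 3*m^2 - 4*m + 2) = -16*m^3 - m^2 - 5*m + 1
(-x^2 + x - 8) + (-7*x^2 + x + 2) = -8*x^2 + 2*x - 6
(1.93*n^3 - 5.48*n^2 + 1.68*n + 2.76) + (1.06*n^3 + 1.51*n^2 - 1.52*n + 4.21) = 2.99*n^3 - 3.97*n^2 + 0.16*n + 6.97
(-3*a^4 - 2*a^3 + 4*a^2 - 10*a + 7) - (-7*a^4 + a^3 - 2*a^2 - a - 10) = 4*a^4 - 3*a^3 + 6*a^2 - 9*a + 17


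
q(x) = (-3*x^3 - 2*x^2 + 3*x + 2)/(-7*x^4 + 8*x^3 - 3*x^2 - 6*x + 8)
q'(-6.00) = -0.00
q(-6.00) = -0.05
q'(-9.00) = 0.00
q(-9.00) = -0.04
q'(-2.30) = 0.00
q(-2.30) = -0.07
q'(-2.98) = -0.01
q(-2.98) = -0.07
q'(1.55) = -0.28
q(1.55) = 0.49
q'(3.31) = -0.08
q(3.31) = 0.20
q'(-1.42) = 0.05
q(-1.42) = -0.06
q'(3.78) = -0.06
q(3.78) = 0.17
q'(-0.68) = 0.24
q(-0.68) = -0.00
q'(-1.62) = 0.03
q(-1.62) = -0.06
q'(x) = (-9*x^2 - 4*x + 3)/(-7*x^4 + 8*x^3 - 3*x^2 - 6*x + 8) + (-3*x^3 - 2*x^2 + 3*x + 2)*(28*x^3 - 24*x^2 + 6*x + 6)/(-7*x^4 + 8*x^3 - 3*x^2 - 6*x + 8)^2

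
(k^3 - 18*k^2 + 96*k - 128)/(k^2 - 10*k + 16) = k - 8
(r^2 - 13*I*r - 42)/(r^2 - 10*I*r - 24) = (r - 7*I)/(r - 4*I)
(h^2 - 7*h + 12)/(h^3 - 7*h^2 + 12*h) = 1/h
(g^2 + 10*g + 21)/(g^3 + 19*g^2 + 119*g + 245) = (g + 3)/(g^2 + 12*g + 35)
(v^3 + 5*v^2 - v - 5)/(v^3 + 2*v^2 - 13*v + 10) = (v + 1)/(v - 2)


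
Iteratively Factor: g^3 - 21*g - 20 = (g + 4)*(g^2 - 4*g - 5) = (g - 5)*(g + 4)*(g + 1)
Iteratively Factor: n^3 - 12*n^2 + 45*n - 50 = (n - 2)*(n^2 - 10*n + 25) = (n - 5)*(n - 2)*(n - 5)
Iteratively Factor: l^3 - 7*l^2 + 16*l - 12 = (l - 2)*(l^2 - 5*l + 6) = (l - 3)*(l - 2)*(l - 2)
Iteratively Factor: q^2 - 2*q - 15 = (q + 3)*(q - 5)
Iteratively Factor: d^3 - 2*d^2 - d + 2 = (d - 1)*(d^2 - d - 2) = (d - 2)*(d - 1)*(d + 1)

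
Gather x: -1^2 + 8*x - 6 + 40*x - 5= 48*x - 12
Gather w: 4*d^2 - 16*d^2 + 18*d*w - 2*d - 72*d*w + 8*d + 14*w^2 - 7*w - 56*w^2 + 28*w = -12*d^2 + 6*d - 42*w^2 + w*(21 - 54*d)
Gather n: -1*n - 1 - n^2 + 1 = -n^2 - n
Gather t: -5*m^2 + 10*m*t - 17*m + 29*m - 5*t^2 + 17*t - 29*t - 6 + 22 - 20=-5*m^2 + 12*m - 5*t^2 + t*(10*m - 12) - 4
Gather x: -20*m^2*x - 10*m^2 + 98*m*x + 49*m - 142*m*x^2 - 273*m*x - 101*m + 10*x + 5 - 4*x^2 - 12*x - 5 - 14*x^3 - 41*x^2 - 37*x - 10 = -10*m^2 - 52*m - 14*x^3 + x^2*(-142*m - 45) + x*(-20*m^2 - 175*m - 39) - 10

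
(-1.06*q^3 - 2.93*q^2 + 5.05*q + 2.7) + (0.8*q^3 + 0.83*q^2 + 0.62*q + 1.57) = -0.26*q^3 - 2.1*q^2 + 5.67*q + 4.27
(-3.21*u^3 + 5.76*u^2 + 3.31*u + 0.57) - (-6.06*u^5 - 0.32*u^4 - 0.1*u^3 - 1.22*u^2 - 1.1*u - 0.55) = 6.06*u^5 + 0.32*u^4 - 3.11*u^3 + 6.98*u^2 + 4.41*u + 1.12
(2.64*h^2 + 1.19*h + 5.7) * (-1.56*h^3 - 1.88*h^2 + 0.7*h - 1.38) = -4.1184*h^5 - 6.8196*h^4 - 9.2812*h^3 - 13.5262*h^2 + 2.3478*h - 7.866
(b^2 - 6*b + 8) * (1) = b^2 - 6*b + 8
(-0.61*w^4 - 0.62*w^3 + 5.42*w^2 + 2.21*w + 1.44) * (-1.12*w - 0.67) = 0.6832*w^5 + 1.1031*w^4 - 5.655*w^3 - 6.1066*w^2 - 3.0935*w - 0.9648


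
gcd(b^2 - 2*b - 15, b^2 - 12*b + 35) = b - 5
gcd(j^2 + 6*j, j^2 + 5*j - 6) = j + 6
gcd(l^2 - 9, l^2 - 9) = l^2 - 9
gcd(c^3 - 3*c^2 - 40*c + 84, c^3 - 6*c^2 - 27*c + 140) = c - 7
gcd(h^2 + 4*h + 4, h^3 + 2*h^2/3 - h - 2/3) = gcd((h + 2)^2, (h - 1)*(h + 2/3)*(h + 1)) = 1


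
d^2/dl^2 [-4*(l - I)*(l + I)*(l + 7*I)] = -24*l - 56*I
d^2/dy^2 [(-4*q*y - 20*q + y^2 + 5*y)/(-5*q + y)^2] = 2*(-12*q*y - 60*q + 3*y^2 + 15*y + (5*q - y)^2 + 2*(5*q - y)*(-4*q + 2*y + 5))/(5*q - y)^4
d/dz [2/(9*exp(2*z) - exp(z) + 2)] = (2 - 36*exp(z))*exp(z)/(9*exp(2*z) - exp(z) + 2)^2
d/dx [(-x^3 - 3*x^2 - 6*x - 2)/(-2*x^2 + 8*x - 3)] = (2*x^4 - 16*x^3 - 27*x^2 + 10*x + 34)/(4*x^4 - 32*x^3 + 76*x^2 - 48*x + 9)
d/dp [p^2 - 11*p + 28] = 2*p - 11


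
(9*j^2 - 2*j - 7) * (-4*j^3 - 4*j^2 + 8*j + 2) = -36*j^5 - 28*j^4 + 108*j^3 + 30*j^2 - 60*j - 14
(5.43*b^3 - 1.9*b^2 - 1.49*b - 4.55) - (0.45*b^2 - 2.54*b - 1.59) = 5.43*b^3 - 2.35*b^2 + 1.05*b - 2.96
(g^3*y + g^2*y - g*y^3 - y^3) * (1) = g^3*y + g^2*y - g*y^3 - y^3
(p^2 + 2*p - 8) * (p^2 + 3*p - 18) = p^4 + 5*p^3 - 20*p^2 - 60*p + 144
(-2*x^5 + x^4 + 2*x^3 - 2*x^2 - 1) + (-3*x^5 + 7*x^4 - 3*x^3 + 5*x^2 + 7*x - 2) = -5*x^5 + 8*x^4 - x^3 + 3*x^2 + 7*x - 3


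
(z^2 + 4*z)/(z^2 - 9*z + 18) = z*(z + 4)/(z^2 - 9*z + 18)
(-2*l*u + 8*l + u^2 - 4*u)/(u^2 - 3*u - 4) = (-2*l + u)/(u + 1)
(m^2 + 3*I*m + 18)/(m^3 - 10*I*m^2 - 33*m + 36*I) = (m + 6*I)/(m^2 - 7*I*m - 12)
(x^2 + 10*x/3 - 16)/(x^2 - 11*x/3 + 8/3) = (x + 6)/(x - 1)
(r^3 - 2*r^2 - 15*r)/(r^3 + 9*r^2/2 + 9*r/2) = 2*(r - 5)/(2*r + 3)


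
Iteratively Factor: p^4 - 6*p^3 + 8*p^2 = (p - 2)*(p^3 - 4*p^2) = p*(p - 2)*(p^2 - 4*p) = p^2*(p - 2)*(p - 4)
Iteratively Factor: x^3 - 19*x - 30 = (x - 5)*(x^2 + 5*x + 6) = (x - 5)*(x + 3)*(x + 2)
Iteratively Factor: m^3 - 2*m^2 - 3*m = (m - 3)*(m^2 + m) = m*(m - 3)*(m + 1)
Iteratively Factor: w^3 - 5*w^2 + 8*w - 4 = (w - 2)*(w^2 - 3*w + 2) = (w - 2)*(w - 1)*(w - 2)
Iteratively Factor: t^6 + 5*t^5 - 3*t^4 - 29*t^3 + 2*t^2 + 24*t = (t - 2)*(t^5 + 7*t^4 + 11*t^3 - 7*t^2 - 12*t) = (t - 2)*(t + 1)*(t^4 + 6*t^3 + 5*t^2 - 12*t) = t*(t - 2)*(t + 1)*(t^3 + 6*t^2 + 5*t - 12) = t*(t - 2)*(t + 1)*(t + 4)*(t^2 + 2*t - 3) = t*(t - 2)*(t - 1)*(t + 1)*(t + 4)*(t + 3)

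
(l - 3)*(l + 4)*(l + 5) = l^3 + 6*l^2 - 7*l - 60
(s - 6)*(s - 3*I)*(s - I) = s^3 - 6*s^2 - 4*I*s^2 - 3*s + 24*I*s + 18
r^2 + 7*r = r*(r + 7)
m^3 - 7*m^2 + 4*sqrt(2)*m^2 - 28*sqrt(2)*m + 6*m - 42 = (m - 7)*(m + sqrt(2))*(m + 3*sqrt(2))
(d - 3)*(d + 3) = d^2 - 9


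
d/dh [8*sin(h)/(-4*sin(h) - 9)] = -72*cos(h)/(4*sin(h) + 9)^2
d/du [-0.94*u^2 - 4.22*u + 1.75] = -1.88*u - 4.22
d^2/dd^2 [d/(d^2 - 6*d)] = 2/(d^3 - 18*d^2 + 108*d - 216)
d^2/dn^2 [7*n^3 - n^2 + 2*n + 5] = 42*n - 2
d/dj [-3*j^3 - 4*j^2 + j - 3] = -9*j^2 - 8*j + 1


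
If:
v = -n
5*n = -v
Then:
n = 0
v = 0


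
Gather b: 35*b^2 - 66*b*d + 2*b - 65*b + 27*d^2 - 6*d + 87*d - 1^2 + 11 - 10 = 35*b^2 + b*(-66*d - 63) + 27*d^2 + 81*d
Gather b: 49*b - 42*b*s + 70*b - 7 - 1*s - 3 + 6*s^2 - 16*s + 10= b*(119 - 42*s) + 6*s^2 - 17*s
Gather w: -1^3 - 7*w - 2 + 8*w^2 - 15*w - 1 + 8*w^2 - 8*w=16*w^2 - 30*w - 4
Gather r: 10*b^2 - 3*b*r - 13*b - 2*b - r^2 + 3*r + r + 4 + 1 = 10*b^2 - 15*b - r^2 + r*(4 - 3*b) + 5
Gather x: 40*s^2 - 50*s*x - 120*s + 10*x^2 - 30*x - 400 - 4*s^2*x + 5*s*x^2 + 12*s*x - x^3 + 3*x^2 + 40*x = 40*s^2 - 120*s - x^3 + x^2*(5*s + 13) + x*(-4*s^2 - 38*s + 10) - 400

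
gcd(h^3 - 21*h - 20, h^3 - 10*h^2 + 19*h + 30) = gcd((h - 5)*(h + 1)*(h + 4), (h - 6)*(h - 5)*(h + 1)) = h^2 - 4*h - 5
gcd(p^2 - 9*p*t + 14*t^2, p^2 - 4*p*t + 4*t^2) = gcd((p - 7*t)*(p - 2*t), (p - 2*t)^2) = p - 2*t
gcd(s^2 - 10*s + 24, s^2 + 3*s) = 1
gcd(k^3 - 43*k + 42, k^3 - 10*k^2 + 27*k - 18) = k^2 - 7*k + 6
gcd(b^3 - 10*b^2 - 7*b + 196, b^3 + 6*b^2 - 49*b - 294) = b - 7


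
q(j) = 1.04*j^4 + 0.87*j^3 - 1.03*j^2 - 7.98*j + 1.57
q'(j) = 4.16*j^3 + 2.61*j^2 - 2.06*j - 7.98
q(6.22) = 1678.11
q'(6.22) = 1081.25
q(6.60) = 2127.53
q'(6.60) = 1288.10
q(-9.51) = 7742.62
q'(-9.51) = -3330.30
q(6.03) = 1481.75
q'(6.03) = 986.61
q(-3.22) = 99.34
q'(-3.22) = -113.17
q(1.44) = -4.99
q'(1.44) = 6.89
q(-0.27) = 3.64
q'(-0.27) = -7.32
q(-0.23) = 3.34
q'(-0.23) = -7.42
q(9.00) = 7303.99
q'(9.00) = 3217.53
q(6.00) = 1452.37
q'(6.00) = 972.18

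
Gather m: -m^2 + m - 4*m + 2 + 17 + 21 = -m^2 - 3*m + 40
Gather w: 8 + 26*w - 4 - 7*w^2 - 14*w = -7*w^2 + 12*w + 4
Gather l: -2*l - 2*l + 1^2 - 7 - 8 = -4*l - 14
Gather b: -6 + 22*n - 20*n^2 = -20*n^2 + 22*n - 6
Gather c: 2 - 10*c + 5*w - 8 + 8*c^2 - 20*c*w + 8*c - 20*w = 8*c^2 + c*(-20*w - 2) - 15*w - 6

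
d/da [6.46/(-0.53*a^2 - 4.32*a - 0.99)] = (6.8476*a + 27.9072)/(0.53*a^2 + 4.32*a + 0.99)^2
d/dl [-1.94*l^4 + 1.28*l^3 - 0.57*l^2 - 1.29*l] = -7.76*l^3 + 3.84*l^2 - 1.14*l - 1.29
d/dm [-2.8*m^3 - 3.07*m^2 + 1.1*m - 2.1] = -8.4*m^2 - 6.14*m + 1.1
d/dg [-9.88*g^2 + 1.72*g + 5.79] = 1.72 - 19.76*g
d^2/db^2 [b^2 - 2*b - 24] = 2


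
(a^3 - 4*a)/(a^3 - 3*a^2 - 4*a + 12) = a/(a - 3)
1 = 1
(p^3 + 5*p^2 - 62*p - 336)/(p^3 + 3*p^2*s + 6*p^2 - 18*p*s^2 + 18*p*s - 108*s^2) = (p^2 - p - 56)/(p^2 + 3*p*s - 18*s^2)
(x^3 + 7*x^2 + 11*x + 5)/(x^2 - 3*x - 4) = (x^2 + 6*x + 5)/(x - 4)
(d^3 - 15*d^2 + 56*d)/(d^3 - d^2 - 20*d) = (-d^2 + 15*d - 56)/(-d^2 + d + 20)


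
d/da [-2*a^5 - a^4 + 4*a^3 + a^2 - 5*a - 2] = -10*a^4 - 4*a^3 + 12*a^2 + 2*a - 5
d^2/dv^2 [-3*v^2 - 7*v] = -6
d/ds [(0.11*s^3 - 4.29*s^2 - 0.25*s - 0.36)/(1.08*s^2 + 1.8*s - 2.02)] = (0.1188*s^4 + 0.395999999999999*s^3 - 8.1186*s^2 + 18.1092*s + 1.153)/(1.1664*s^4 + 3.888*s^3 - 1.1232*s^2 - 7.272*s + 4.0804)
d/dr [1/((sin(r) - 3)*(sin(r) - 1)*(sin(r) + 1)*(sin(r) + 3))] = 4*(4*sin(r)/cos(r)^3 + tan(r))/((sin(r) - 3)^2*(sin(r) + 3)^2)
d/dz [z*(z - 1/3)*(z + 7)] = 3*z^2 + 40*z/3 - 7/3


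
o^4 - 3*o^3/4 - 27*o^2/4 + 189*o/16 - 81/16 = (o - 3/2)^2*(o - 3/4)*(o + 3)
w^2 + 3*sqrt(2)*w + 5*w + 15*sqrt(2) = (w + 5)*(w + 3*sqrt(2))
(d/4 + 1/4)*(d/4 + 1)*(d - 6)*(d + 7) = d^4/16 + 3*d^3/8 - 33*d^2/16 - 103*d/8 - 21/2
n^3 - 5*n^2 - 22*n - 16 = (n - 8)*(n + 1)*(n + 2)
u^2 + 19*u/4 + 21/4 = (u + 7/4)*(u + 3)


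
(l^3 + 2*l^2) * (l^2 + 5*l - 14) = l^5 + 7*l^4 - 4*l^3 - 28*l^2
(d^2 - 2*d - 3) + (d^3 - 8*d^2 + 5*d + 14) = d^3 - 7*d^2 + 3*d + 11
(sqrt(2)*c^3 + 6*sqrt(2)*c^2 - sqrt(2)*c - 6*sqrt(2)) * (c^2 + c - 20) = sqrt(2)*c^5 + 7*sqrt(2)*c^4 - 15*sqrt(2)*c^3 - 127*sqrt(2)*c^2 + 14*sqrt(2)*c + 120*sqrt(2)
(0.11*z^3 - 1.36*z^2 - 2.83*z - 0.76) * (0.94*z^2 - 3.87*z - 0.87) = 0.1034*z^5 - 1.7041*z^4 + 2.5073*z^3 + 11.4209*z^2 + 5.4033*z + 0.6612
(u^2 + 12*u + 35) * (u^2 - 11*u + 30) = u^4 + u^3 - 67*u^2 - 25*u + 1050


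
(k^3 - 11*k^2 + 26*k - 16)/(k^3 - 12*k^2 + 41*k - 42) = (k^2 - 9*k + 8)/(k^2 - 10*k + 21)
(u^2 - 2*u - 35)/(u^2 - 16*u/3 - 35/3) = 3*(u + 5)/(3*u + 5)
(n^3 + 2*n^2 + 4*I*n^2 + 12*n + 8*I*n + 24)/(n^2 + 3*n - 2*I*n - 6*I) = (n^2 + n*(2 + 6*I) + 12*I)/(n + 3)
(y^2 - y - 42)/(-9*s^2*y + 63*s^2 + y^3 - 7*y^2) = (y + 6)/(-9*s^2 + y^2)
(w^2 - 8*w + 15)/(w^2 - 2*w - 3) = (w - 5)/(w + 1)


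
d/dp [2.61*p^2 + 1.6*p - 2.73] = 5.22*p + 1.6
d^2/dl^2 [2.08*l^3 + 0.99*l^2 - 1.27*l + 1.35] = 12.48*l + 1.98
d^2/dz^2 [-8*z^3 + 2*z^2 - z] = 4 - 48*z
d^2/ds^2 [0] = 0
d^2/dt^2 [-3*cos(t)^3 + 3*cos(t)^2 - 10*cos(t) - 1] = 49*cos(t)/4 - 6*cos(2*t) + 27*cos(3*t)/4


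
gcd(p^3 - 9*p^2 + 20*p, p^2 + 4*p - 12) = 1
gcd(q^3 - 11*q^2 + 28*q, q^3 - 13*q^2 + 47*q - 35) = q - 7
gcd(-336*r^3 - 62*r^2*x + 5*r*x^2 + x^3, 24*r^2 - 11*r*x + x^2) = -8*r + x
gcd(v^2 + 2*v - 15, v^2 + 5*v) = v + 5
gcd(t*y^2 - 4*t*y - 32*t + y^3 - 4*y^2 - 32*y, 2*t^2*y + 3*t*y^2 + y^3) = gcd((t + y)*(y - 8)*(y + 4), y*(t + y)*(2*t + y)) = t + y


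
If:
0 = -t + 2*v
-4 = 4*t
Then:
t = -1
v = -1/2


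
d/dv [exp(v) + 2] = exp(v)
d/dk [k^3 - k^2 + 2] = k*(3*k - 2)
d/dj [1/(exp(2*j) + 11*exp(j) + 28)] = (-2*exp(j) - 11)*exp(j)/(exp(2*j) + 11*exp(j) + 28)^2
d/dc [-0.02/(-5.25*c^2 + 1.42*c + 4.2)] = (0.0284 - 0.21*c)/(-5.25*c^2 + 1.42*c + 4.2)^2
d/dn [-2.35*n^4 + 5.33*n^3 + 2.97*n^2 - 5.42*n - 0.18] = -9.4*n^3 + 15.99*n^2 + 5.94*n - 5.42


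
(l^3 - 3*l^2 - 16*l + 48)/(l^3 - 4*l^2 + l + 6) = (l^2 - 16)/(l^2 - l - 2)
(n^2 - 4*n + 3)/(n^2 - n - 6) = (n - 1)/(n + 2)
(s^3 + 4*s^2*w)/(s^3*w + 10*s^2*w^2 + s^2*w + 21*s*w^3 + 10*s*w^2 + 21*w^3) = s^2*(s + 4*w)/(w*(s^3 + 10*s^2*w + s^2 + 21*s*w^2 + 10*s*w + 21*w^2))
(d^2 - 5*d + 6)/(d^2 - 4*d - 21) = (-d^2 + 5*d - 6)/(-d^2 + 4*d + 21)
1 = 1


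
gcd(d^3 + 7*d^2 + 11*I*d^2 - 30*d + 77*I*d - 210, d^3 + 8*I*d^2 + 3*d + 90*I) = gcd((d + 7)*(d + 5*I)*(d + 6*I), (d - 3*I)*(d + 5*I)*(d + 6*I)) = d^2 + 11*I*d - 30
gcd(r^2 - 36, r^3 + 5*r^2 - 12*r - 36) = r + 6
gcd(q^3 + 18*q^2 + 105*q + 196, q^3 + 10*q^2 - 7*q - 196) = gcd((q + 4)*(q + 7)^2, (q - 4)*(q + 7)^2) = q^2 + 14*q + 49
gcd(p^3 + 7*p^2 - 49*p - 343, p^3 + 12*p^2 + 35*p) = p + 7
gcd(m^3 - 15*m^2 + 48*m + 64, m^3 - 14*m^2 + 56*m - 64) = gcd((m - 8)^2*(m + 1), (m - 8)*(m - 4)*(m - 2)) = m - 8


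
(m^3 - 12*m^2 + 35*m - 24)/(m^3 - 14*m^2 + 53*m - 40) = (m - 3)/(m - 5)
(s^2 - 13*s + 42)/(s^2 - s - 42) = (s - 6)/(s + 6)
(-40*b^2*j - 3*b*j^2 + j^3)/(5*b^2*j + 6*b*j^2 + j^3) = (-8*b + j)/(b + j)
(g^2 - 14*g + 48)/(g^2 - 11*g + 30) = (g - 8)/(g - 5)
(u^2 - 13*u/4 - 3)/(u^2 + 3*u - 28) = (u + 3/4)/(u + 7)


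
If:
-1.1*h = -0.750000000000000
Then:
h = 0.68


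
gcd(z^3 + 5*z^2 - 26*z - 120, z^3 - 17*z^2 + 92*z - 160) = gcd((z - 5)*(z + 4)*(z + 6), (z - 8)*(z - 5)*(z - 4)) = z - 5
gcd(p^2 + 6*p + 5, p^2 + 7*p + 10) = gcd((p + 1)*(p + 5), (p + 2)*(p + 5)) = p + 5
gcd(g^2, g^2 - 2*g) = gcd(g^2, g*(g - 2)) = g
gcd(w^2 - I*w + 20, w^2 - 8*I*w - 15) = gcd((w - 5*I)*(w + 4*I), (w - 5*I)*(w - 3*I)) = w - 5*I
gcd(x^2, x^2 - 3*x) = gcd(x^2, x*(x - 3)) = x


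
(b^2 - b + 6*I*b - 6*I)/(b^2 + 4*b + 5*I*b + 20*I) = (b^2 + b*(-1 + 6*I) - 6*I)/(b^2 + b*(4 + 5*I) + 20*I)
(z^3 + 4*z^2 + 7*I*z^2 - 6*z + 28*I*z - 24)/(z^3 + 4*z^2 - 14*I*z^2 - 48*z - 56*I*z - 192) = (z^2 + 7*I*z - 6)/(z^2 - 14*I*z - 48)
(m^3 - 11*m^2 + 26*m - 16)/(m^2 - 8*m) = m - 3 + 2/m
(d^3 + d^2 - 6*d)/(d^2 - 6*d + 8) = d*(d + 3)/(d - 4)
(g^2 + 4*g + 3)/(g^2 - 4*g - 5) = (g + 3)/(g - 5)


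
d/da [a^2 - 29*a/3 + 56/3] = 2*a - 29/3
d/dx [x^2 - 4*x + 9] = 2*x - 4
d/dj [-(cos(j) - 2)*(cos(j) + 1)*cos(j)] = (3*cos(j)^2 - 2*cos(j) - 2)*sin(j)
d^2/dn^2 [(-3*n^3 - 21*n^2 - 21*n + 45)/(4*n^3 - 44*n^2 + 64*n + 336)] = 27*(-2*n^6 + 3*n^5 + 129*n^4 - 39*n^3 - 1527*n^2 - 5808*n - 2476)/(2*(n^9 - 33*n^8 + 411*n^7 - 2135*n^6 + 1032*n^5 + 30108*n^4 - 63440*n^3 - 168336*n^2 + 338688*n + 592704))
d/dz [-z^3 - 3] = -3*z^2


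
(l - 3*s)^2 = l^2 - 6*l*s + 9*s^2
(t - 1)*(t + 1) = t^2 - 1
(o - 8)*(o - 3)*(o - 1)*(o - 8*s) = o^4 - 8*o^3*s - 12*o^3 + 96*o^2*s + 35*o^2 - 280*o*s - 24*o + 192*s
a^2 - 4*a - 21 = (a - 7)*(a + 3)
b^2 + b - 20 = (b - 4)*(b + 5)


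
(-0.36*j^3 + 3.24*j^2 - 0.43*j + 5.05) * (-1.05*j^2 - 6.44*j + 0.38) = 0.378*j^5 - 1.0836*j^4 - 20.5509*j^3 - 1.3021*j^2 - 32.6854*j + 1.919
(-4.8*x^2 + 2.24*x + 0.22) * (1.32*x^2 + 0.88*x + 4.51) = -6.336*x^4 - 1.2672*x^3 - 19.3864*x^2 + 10.296*x + 0.9922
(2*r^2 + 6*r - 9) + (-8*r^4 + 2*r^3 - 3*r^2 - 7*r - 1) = -8*r^4 + 2*r^3 - r^2 - r - 10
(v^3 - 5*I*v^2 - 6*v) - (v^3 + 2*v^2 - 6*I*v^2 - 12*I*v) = -2*v^2 + I*v^2 - 6*v + 12*I*v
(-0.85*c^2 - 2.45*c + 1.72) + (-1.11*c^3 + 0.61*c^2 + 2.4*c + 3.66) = -1.11*c^3 - 0.24*c^2 - 0.0500000000000003*c + 5.38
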